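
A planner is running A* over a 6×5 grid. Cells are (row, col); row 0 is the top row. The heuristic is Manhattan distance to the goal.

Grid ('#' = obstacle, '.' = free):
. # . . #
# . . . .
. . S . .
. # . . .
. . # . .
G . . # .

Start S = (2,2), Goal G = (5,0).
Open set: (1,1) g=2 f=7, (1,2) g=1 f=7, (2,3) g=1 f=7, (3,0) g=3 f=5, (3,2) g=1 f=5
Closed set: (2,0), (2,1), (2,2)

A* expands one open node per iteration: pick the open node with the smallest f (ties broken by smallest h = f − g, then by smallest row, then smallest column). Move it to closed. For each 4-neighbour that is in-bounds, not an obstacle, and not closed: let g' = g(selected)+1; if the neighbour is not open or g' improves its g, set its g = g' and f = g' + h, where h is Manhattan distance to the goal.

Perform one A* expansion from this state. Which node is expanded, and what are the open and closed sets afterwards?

expanded=(3,0); open=[(1,1) g=2 f=7, (1,2) g=1 f=7, (2,3) g=1 f=7, (3,2) g=1 f=5, (4,0) g=4 f=5]; closed=[(2,0), (2,1), (2,2), (3,0)]

step 1: expand (3,0) (f=5, h=2) → closed; open now [(1,1) g=2 f=7, (1,2) g=1 f=7, (2,3) g=1 f=7, (3,2) g=1 f=5, (4,0) g=4 f=5]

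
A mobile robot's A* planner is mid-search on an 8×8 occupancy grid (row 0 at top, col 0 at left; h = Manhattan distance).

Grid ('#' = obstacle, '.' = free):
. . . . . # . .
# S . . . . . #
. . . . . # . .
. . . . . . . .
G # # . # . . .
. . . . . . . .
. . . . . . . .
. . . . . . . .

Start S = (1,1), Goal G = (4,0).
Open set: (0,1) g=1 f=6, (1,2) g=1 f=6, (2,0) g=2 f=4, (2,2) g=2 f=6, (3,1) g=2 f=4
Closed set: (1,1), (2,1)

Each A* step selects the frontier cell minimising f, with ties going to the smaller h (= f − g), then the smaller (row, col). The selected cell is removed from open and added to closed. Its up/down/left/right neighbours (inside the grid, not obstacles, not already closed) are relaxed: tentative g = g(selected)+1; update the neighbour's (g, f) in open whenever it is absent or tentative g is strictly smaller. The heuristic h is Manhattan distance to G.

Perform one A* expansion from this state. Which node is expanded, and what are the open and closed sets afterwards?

step 1: expand (2,0) (f=4, h=2) → closed; open now [(0,1) g=1 f=6, (1,2) g=1 f=6, (2,2) g=2 f=6, (3,0) g=3 f=4, (3,1) g=2 f=4]

expanded=(2,0); open=[(0,1) g=1 f=6, (1,2) g=1 f=6, (2,2) g=2 f=6, (3,0) g=3 f=4, (3,1) g=2 f=4]; closed=[(1,1), (2,0), (2,1)]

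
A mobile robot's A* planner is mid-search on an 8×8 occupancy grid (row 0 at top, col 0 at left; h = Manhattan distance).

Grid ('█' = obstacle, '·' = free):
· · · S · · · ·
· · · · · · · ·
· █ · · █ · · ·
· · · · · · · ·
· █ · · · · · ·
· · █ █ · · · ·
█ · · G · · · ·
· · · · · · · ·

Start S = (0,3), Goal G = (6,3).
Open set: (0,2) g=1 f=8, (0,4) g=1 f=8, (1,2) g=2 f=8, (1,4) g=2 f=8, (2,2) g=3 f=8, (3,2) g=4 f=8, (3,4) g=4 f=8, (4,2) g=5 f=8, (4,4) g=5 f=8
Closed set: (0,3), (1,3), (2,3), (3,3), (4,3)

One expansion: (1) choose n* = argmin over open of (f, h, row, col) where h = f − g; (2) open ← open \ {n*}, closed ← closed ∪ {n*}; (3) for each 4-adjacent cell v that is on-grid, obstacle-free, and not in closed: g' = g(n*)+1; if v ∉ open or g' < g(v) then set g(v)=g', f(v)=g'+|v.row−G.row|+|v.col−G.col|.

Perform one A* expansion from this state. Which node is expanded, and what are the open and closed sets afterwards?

step 1: expand (4,2) (f=8, h=3) → closed; open now [(0,2) g=1 f=8, (0,4) g=1 f=8, (1,2) g=2 f=8, (1,4) g=2 f=8, (2,2) g=3 f=8, (3,2) g=4 f=8, (3,4) g=4 f=8, (4,4) g=5 f=8]

expanded=(4,2); open=[(0,2) g=1 f=8, (0,4) g=1 f=8, (1,2) g=2 f=8, (1,4) g=2 f=8, (2,2) g=3 f=8, (3,2) g=4 f=8, (3,4) g=4 f=8, (4,4) g=5 f=8]; closed=[(0,3), (1,3), (2,3), (3,3), (4,2), (4,3)]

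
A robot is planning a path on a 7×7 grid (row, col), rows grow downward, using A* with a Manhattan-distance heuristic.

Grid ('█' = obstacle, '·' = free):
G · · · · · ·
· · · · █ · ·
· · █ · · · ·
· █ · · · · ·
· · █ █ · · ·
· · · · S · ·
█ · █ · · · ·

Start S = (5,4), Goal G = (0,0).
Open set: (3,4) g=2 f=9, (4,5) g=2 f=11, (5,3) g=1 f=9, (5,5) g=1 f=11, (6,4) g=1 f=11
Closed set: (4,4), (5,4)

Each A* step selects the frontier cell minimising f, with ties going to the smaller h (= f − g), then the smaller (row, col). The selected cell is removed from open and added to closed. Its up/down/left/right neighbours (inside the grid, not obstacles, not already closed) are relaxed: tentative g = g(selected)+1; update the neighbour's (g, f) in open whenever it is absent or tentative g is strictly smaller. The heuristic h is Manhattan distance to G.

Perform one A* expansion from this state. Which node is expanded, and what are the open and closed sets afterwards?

expanded=(3,4); open=[(2,4) g=3 f=9, (3,3) g=3 f=9, (3,5) g=3 f=11, (4,5) g=2 f=11, (5,3) g=1 f=9, (5,5) g=1 f=11, (6,4) g=1 f=11]; closed=[(3,4), (4,4), (5,4)]

step 1: expand (3,4) (f=9, h=7) → closed; open now [(2,4) g=3 f=9, (3,3) g=3 f=9, (3,5) g=3 f=11, (4,5) g=2 f=11, (5,3) g=1 f=9, (5,5) g=1 f=11, (6,4) g=1 f=11]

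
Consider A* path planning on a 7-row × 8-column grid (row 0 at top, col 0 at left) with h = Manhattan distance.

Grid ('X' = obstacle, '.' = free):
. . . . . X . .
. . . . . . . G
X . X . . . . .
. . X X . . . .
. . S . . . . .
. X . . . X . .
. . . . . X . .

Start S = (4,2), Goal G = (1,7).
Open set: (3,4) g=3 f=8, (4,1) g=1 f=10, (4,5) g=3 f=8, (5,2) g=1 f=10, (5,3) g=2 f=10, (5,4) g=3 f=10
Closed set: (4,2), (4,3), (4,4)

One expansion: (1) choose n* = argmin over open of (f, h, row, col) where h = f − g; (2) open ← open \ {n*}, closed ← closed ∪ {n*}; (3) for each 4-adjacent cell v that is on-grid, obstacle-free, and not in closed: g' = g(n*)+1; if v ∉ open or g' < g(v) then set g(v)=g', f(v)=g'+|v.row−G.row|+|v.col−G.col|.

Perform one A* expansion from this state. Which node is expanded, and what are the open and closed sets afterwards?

step 1: expand (3,4) (f=8, h=5) → closed; open now [(2,4) g=4 f=8, (3,5) g=4 f=8, (4,1) g=1 f=10, (4,5) g=3 f=8, (5,2) g=1 f=10, (5,3) g=2 f=10, (5,4) g=3 f=10]

expanded=(3,4); open=[(2,4) g=4 f=8, (3,5) g=4 f=8, (4,1) g=1 f=10, (4,5) g=3 f=8, (5,2) g=1 f=10, (5,3) g=2 f=10, (5,4) g=3 f=10]; closed=[(3,4), (4,2), (4,3), (4,4)]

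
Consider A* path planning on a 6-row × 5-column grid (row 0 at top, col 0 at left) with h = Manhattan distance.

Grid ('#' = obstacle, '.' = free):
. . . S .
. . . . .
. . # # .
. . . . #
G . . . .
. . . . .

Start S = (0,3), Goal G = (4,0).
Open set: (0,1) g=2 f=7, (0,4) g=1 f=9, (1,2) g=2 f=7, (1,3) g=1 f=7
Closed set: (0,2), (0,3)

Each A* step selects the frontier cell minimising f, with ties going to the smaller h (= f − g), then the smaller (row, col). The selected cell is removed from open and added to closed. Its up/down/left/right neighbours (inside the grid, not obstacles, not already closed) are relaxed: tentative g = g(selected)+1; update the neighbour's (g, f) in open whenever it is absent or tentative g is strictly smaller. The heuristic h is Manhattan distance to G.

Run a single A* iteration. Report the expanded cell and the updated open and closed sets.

step 1: expand (0,1) (f=7, h=5) → closed; open now [(0,0) g=3 f=7, (0,4) g=1 f=9, (1,1) g=3 f=7, (1,2) g=2 f=7, (1,3) g=1 f=7]

expanded=(0,1); open=[(0,0) g=3 f=7, (0,4) g=1 f=9, (1,1) g=3 f=7, (1,2) g=2 f=7, (1,3) g=1 f=7]; closed=[(0,1), (0,2), (0,3)]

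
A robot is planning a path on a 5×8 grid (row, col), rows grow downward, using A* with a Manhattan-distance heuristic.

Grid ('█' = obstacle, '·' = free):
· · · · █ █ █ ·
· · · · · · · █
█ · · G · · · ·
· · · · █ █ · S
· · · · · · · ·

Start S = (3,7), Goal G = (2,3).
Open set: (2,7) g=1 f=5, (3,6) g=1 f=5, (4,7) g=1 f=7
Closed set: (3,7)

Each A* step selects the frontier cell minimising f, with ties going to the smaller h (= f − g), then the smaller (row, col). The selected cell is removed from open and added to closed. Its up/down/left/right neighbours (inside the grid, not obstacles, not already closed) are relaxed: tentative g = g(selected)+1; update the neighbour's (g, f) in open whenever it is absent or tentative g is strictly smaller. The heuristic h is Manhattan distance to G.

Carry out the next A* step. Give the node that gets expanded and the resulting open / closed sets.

step 1: expand (2,7) (f=5, h=4) → closed; open now [(2,6) g=2 f=5, (3,6) g=1 f=5, (4,7) g=1 f=7]

expanded=(2,7); open=[(2,6) g=2 f=5, (3,6) g=1 f=5, (4,7) g=1 f=7]; closed=[(2,7), (3,7)]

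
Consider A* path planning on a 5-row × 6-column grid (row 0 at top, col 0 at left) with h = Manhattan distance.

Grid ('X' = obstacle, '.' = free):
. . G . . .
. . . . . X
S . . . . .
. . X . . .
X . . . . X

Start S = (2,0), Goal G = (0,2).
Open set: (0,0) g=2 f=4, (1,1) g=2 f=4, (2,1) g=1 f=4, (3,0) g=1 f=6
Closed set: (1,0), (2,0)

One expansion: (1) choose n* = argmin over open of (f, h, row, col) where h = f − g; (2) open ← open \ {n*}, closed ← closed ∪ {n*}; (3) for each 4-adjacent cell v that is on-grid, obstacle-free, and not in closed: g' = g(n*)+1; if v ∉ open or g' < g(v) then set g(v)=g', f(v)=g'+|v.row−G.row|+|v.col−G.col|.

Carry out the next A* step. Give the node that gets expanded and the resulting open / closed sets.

step 1: expand (0,0) (f=4, h=2) → closed; open now [(0,1) g=3 f=4, (1,1) g=2 f=4, (2,1) g=1 f=4, (3,0) g=1 f=6]

expanded=(0,0); open=[(0,1) g=3 f=4, (1,1) g=2 f=4, (2,1) g=1 f=4, (3,0) g=1 f=6]; closed=[(0,0), (1,0), (2,0)]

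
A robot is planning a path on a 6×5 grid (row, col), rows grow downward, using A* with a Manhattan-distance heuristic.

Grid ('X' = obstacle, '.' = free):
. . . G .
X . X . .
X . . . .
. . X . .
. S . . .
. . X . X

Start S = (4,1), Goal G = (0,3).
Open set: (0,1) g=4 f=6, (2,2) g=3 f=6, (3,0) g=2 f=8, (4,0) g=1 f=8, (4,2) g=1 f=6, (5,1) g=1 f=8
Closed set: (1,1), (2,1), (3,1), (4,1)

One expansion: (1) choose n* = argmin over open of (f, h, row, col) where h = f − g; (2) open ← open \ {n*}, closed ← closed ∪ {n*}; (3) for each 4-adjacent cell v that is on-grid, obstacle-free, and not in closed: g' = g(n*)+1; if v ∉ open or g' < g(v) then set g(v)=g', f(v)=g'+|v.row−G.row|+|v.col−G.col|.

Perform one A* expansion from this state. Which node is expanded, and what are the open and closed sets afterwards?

step 1: expand (0,1) (f=6, h=2) → closed; open now [(0,0) g=5 f=8, (0,2) g=5 f=6, (2,2) g=3 f=6, (3,0) g=2 f=8, (4,0) g=1 f=8, (4,2) g=1 f=6, (5,1) g=1 f=8]

expanded=(0,1); open=[(0,0) g=5 f=8, (0,2) g=5 f=6, (2,2) g=3 f=6, (3,0) g=2 f=8, (4,0) g=1 f=8, (4,2) g=1 f=6, (5,1) g=1 f=8]; closed=[(0,1), (1,1), (2,1), (3,1), (4,1)]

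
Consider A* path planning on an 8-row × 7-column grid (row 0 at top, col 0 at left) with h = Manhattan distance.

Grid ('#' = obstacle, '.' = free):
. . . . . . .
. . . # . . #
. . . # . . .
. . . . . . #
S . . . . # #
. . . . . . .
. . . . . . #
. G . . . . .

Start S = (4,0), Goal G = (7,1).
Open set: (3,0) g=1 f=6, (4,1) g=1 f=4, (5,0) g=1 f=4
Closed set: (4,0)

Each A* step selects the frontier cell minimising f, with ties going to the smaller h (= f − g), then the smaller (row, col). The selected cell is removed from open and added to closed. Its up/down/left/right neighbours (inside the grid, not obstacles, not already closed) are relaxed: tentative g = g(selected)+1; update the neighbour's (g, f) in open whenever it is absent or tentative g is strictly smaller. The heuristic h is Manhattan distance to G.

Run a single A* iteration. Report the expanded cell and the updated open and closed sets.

step 1: expand (4,1) (f=4, h=3) → closed; open now [(3,0) g=1 f=6, (3,1) g=2 f=6, (4,2) g=2 f=6, (5,0) g=1 f=4, (5,1) g=2 f=4]

expanded=(4,1); open=[(3,0) g=1 f=6, (3,1) g=2 f=6, (4,2) g=2 f=6, (5,0) g=1 f=4, (5,1) g=2 f=4]; closed=[(4,0), (4,1)]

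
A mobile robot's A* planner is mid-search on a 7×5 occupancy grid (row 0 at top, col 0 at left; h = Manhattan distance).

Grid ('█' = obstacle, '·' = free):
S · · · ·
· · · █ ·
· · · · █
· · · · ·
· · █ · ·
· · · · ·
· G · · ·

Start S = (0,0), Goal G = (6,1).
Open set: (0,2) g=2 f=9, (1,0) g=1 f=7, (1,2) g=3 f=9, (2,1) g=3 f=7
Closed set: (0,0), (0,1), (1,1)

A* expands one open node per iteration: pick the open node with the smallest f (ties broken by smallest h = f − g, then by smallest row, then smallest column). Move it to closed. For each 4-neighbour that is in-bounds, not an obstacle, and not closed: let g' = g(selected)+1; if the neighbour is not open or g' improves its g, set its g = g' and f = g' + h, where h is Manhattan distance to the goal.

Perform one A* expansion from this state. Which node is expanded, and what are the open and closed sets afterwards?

expanded=(2,1); open=[(0,2) g=2 f=9, (1,0) g=1 f=7, (1,2) g=3 f=9, (2,0) g=4 f=9, (2,2) g=4 f=9, (3,1) g=4 f=7]; closed=[(0,0), (0,1), (1,1), (2,1)]

step 1: expand (2,1) (f=7, h=4) → closed; open now [(0,2) g=2 f=9, (1,0) g=1 f=7, (1,2) g=3 f=9, (2,0) g=4 f=9, (2,2) g=4 f=9, (3,1) g=4 f=7]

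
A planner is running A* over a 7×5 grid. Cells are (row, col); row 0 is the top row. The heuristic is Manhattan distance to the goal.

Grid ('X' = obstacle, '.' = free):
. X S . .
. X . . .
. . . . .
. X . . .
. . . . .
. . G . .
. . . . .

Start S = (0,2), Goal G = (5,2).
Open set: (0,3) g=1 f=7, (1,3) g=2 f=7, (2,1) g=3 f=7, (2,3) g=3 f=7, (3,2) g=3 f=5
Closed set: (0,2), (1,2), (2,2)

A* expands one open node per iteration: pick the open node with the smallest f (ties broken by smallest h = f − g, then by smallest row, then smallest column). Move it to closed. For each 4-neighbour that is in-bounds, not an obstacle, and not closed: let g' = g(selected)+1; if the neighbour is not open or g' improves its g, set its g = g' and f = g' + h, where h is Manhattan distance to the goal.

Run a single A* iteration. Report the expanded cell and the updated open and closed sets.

step 1: expand (3,2) (f=5, h=2) → closed; open now [(0,3) g=1 f=7, (1,3) g=2 f=7, (2,1) g=3 f=7, (2,3) g=3 f=7, (3,3) g=4 f=7, (4,2) g=4 f=5]

expanded=(3,2); open=[(0,3) g=1 f=7, (1,3) g=2 f=7, (2,1) g=3 f=7, (2,3) g=3 f=7, (3,3) g=4 f=7, (4,2) g=4 f=5]; closed=[(0,2), (1,2), (2,2), (3,2)]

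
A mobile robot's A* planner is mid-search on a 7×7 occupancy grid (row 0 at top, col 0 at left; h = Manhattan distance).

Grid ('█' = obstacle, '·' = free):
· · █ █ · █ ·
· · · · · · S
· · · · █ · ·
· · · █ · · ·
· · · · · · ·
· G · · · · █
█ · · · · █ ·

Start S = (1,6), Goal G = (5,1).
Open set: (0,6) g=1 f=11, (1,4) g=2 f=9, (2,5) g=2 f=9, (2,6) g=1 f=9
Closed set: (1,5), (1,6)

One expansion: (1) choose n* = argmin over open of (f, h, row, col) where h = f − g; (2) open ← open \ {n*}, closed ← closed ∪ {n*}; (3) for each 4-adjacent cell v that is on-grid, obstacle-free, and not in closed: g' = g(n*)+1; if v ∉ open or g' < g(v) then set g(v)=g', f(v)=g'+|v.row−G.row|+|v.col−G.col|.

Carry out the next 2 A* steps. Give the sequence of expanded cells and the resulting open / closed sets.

order=[(1,4) → (1,3)]; open=[(0,4) g=3 f=11, (0,6) g=1 f=11, (1,2) g=4 f=9, (2,3) g=4 f=9, (2,5) g=2 f=9, (2,6) g=1 f=9]; closed=[(1,3), (1,4), (1,5), (1,6)]

step 1: expand (1,4) (f=9, h=7) → closed; open now [(0,4) g=3 f=11, (0,6) g=1 f=11, (1,3) g=3 f=9, (2,5) g=2 f=9, (2,6) g=1 f=9]
step 2: expand (1,3) (f=9, h=6) → closed; open now [(0,4) g=3 f=11, (0,6) g=1 f=11, (1,2) g=4 f=9, (2,3) g=4 f=9, (2,5) g=2 f=9, (2,6) g=1 f=9]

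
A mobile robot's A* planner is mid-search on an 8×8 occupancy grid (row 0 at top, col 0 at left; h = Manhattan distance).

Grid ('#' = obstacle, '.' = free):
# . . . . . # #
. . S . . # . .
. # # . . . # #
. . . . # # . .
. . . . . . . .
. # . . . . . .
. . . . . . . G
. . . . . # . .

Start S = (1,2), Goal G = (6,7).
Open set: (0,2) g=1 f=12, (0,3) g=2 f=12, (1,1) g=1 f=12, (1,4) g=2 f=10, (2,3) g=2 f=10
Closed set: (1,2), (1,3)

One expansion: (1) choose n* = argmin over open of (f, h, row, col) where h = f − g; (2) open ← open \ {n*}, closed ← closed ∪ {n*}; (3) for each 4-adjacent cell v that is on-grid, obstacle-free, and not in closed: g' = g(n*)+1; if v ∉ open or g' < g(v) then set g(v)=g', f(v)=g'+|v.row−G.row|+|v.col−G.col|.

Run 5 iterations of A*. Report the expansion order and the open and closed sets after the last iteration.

order=[(1,4) → (2,4) → (2,5) → (2,3) → (3,3)]; open=[(0,2) g=1 f=12, (0,3) g=2 f=12, (0,4) g=3 f=12, (1,1) g=1 f=12, (3,2) g=4 f=12, (4,3) g=4 f=10]; closed=[(1,2), (1,3), (1,4), (2,3), (2,4), (2,5), (3,3)]

step 1: expand (1,4) (f=10, h=8) → closed; open now [(0,2) g=1 f=12, (0,3) g=2 f=12, (0,4) g=3 f=12, (1,1) g=1 f=12, (2,3) g=2 f=10, (2,4) g=3 f=10]
step 2: expand (2,4) (f=10, h=7) → closed; open now [(0,2) g=1 f=12, (0,3) g=2 f=12, (0,4) g=3 f=12, (1,1) g=1 f=12, (2,3) g=2 f=10, (2,5) g=4 f=10]
step 3: expand (2,5) (f=10, h=6) → closed; open now [(0,2) g=1 f=12, (0,3) g=2 f=12, (0,4) g=3 f=12, (1,1) g=1 f=12, (2,3) g=2 f=10]
step 4: expand (2,3) (f=10, h=8) → closed; open now [(0,2) g=1 f=12, (0,3) g=2 f=12, (0,4) g=3 f=12, (1,1) g=1 f=12, (3,3) g=3 f=10]
step 5: expand (3,3) (f=10, h=7) → closed; open now [(0,2) g=1 f=12, (0,3) g=2 f=12, (0,4) g=3 f=12, (1,1) g=1 f=12, (3,2) g=4 f=12, (4,3) g=4 f=10]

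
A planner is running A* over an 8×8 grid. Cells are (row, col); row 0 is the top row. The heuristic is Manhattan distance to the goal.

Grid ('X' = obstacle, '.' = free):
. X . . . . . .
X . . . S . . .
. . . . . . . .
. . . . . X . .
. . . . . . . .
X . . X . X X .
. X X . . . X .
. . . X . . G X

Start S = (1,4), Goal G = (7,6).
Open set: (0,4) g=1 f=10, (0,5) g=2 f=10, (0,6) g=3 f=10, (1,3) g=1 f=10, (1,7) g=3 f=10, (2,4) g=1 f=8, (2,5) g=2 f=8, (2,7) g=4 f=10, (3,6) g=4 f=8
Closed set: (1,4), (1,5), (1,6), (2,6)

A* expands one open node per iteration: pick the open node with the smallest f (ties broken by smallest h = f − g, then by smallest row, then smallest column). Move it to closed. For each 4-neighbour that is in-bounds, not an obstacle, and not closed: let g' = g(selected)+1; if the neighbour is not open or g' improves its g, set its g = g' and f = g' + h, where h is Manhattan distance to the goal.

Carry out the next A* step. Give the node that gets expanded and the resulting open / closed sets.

step 1: expand (3,6) (f=8, h=4) → closed; open now [(0,4) g=1 f=10, (0,5) g=2 f=10, (0,6) g=3 f=10, (1,3) g=1 f=10, (1,7) g=3 f=10, (2,4) g=1 f=8, (2,5) g=2 f=8, (2,7) g=4 f=10, (3,7) g=5 f=10, (4,6) g=5 f=8]

expanded=(3,6); open=[(0,4) g=1 f=10, (0,5) g=2 f=10, (0,6) g=3 f=10, (1,3) g=1 f=10, (1,7) g=3 f=10, (2,4) g=1 f=8, (2,5) g=2 f=8, (2,7) g=4 f=10, (3,7) g=5 f=10, (4,6) g=5 f=8]; closed=[(1,4), (1,5), (1,6), (2,6), (3,6)]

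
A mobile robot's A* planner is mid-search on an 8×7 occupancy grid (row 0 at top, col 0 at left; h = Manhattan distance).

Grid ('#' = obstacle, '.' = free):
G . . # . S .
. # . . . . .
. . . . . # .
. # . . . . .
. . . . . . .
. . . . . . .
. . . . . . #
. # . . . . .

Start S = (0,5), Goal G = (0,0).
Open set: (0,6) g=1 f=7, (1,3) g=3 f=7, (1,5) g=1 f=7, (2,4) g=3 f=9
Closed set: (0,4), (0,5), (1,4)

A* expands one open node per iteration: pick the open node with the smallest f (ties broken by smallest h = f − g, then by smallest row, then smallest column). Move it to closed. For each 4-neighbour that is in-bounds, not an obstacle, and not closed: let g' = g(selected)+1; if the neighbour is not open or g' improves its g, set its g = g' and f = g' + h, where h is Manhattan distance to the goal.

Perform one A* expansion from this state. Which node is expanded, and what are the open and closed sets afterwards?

expanded=(1,3); open=[(0,6) g=1 f=7, (1,2) g=4 f=7, (1,5) g=1 f=7, (2,3) g=4 f=9, (2,4) g=3 f=9]; closed=[(0,4), (0,5), (1,3), (1,4)]

step 1: expand (1,3) (f=7, h=4) → closed; open now [(0,6) g=1 f=7, (1,2) g=4 f=7, (1,5) g=1 f=7, (2,3) g=4 f=9, (2,4) g=3 f=9]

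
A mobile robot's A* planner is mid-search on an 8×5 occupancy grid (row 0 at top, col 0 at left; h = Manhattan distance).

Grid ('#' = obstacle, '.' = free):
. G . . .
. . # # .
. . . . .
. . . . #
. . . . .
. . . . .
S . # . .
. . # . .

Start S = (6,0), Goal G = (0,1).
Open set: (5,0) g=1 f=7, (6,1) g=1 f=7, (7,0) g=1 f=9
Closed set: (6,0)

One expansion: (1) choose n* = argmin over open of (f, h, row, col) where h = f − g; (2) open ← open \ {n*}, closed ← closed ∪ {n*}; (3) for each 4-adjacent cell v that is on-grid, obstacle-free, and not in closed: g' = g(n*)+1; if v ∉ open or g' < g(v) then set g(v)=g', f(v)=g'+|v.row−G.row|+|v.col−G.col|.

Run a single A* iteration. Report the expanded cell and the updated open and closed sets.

expanded=(5,0); open=[(4,0) g=2 f=7, (5,1) g=2 f=7, (6,1) g=1 f=7, (7,0) g=1 f=9]; closed=[(5,0), (6,0)]

step 1: expand (5,0) (f=7, h=6) → closed; open now [(4,0) g=2 f=7, (5,1) g=2 f=7, (6,1) g=1 f=7, (7,0) g=1 f=9]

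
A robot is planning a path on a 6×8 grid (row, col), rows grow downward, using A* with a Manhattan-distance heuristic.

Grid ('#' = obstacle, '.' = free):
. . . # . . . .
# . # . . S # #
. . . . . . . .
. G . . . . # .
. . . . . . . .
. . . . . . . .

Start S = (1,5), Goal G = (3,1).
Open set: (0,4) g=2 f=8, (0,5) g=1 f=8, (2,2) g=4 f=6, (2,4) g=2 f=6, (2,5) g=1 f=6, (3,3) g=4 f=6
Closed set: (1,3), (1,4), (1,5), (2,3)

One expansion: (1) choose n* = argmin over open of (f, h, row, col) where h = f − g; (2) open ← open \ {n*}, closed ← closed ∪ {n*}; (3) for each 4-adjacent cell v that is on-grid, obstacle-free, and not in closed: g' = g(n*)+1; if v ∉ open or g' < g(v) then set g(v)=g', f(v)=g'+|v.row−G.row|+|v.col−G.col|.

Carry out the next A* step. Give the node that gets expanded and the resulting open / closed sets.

expanded=(2,2); open=[(0,4) g=2 f=8, (0,5) g=1 f=8, (2,1) g=5 f=6, (2,4) g=2 f=6, (2,5) g=1 f=6, (3,2) g=5 f=6, (3,3) g=4 f=6]; closed=[(1,3), (1,4), (1,5), (2,2), (2,3)]

step 1: expand (2,2) (f=6, h=2) → closed; open now [(0,4) g=2 f=8, (0,5) g=1 f=8, (2,1) g=5 f=6, (2,4) g=2 f=6, (2,5) g=1 f=6, (3,2) g=5 f=6, (3,3) g=4 f=6]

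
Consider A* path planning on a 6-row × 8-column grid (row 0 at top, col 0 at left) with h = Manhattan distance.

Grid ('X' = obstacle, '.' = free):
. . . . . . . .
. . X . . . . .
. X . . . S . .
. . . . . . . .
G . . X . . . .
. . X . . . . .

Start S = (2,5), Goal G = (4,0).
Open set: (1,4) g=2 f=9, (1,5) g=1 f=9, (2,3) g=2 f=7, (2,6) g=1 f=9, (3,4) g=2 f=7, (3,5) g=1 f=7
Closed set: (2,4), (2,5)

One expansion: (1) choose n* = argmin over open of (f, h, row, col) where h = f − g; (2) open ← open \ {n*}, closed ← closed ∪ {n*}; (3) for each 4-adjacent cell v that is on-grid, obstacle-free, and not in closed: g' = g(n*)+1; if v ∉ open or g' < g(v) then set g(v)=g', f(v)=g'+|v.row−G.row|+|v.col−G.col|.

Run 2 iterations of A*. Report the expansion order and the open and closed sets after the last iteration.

step 1: expand (2,3) (f=7, h=5) → closed; open now [(1,3) g=3 f=9, (1,4) g=2 f=9, (1,5) g=1 f=9, (2,2) g=3 f=7, (2,6) g=1 f=9, (3,3) g=3 f=7, (3,4) g=2 f=7, (3,5) g=1 f=7]
step 2: expand (2,2) (f=7, h=4) → closed; open now [(1,3) g=3 f=9, (1,4) g=2 f=9, (1,5) g=1 f=9, (2,6) g=1 f=9, (3,2) g=4 f=7, (3,3) g=3 f=7, (3,4) g=2 f=7, (3,5) g=1 f=7]

order=[(2,3) → (2,2)]; open=[(1,3) g=3 f=9, (1,4) g=2 f=9, (1,5) g=1 f=9, (2,6) g=1 f=9, (3,2) g=4 f=7, (3,3) g=3 f=7, (3,4) g=2 f=7, (3,5) g=1 f=7]; closed=[(2,2), (2,3), (2,4), (2,5)]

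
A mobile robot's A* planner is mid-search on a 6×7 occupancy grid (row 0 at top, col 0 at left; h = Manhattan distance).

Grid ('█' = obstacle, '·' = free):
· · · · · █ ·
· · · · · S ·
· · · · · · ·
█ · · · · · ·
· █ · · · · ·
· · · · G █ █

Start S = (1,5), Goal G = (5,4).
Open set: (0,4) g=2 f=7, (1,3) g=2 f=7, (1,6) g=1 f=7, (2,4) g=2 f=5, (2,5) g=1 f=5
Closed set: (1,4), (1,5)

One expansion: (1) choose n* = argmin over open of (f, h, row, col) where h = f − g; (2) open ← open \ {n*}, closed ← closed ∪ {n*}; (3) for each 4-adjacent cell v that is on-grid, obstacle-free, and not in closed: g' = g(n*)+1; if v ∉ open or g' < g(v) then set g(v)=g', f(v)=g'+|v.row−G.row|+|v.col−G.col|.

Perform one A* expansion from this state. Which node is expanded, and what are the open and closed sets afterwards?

expanded=(2,4); open=[(0,4) g=2 f=7, (1,3) g=2 f=7, (1,6) g=1 f=7, (2,3) g=3 f=7, (2,5) g=1 f=5, (3,4) g=3 f=5]; closed=[(1,4), (1,5), (2,4)]

step 1: expand (2,4) (f=5, h=3) → closed; open now [(0,4) g=2 f=7, (1,3) g=2 f=7, (1,6) g=1 f=7, (2,3) g=3 f=7, (2,5) g=1 f=5, (3,4) g=3 f=5]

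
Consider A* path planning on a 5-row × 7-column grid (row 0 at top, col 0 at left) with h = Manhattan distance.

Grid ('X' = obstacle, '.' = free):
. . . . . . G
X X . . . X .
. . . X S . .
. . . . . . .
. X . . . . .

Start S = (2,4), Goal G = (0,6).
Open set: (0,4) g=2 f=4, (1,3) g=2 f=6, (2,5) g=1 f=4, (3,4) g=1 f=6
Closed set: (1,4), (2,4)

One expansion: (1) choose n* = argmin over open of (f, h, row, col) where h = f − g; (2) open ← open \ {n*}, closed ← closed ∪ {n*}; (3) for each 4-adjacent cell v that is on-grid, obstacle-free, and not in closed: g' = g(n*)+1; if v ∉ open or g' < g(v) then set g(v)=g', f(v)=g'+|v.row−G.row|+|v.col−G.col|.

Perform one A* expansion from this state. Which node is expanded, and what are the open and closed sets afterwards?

step 1: expand (0,4) (f=4, h=2) → closed; open now [(0,3) g=3 f=6, (0,5) g=3 f=4, (1,3) g=2 f=6, (2,5) g=1 f=4, (3,4) g=1 f=6]

expanded=(0,4); open=[(0,3) g=3 f=6, (0,5) g=3 f=4, (1,3) g=2 f=6, (2,5) g=1 f=4, (3,4) g=1 f=6]; closed=[(0,4), (1,4), (2,4)]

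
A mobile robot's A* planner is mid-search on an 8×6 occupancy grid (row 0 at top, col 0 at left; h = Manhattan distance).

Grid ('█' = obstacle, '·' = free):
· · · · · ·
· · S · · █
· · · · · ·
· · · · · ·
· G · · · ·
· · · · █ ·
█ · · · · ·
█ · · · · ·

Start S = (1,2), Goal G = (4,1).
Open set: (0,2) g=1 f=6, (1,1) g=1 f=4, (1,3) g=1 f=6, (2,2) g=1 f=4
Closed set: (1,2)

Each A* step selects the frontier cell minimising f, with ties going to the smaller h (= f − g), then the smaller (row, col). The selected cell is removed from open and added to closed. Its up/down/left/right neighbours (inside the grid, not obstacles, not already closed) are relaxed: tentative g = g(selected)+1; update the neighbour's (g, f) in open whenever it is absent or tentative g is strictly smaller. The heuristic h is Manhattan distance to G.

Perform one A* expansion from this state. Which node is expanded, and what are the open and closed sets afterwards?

step 1: expand (1,1) (f=4, h=3) → closed; open now [(0,1) g=2 f=6, (0,2) g=1 f=6, (1,0) g=2 f=6, (1,3) g=1 f=6, (2,1) g=2 f=4, (2,2) g=1 f=4]

expanded=(1,1); open=[(0,1) g=2 f=6, (0,2) g=1 f=6, (1,0) g=2 f=6, (1,3) g=1 f=6, (2,1) g=2 f=4, (2,2) g=1 f=4]; closed=[(1,1), (1,2)]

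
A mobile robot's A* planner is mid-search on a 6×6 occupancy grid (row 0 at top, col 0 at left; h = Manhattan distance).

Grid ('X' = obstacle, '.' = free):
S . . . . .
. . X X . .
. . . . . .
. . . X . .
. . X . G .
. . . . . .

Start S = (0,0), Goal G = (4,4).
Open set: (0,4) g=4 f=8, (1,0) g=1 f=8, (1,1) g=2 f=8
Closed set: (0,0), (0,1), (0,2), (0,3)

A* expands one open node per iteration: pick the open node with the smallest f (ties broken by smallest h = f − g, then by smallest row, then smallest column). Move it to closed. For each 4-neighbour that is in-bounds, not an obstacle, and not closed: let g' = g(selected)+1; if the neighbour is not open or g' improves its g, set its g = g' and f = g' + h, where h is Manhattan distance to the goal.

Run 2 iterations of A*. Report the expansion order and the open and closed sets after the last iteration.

order=[(0,4) → (1,4)]; open=[(0,5) g=5 f=10, (1,0) g=1 f=8, (1,1) g=2 f=8, (1,5) g=6 f=10, (2,4) g=6 f=8]; closed=[(0,0), (0,1), (0,2), (0,3), (0,4), (1,4)]

step 1: expand (0,4) (f=8, h=4) → closed; open now [(0,5) g=5 f=10, (1,0) g=1 f=8, (1,1) g=2 f=8, (1,4) g=5 f=8]
step 2: expand (1,4) (f=8, h=3) → closed; open now [(0,5) g=5 f=10, (1,0) g=1 f=8, (1,1) g=2 f=8, (1,5) g=6 f=10, (2,4) g=6 f=8]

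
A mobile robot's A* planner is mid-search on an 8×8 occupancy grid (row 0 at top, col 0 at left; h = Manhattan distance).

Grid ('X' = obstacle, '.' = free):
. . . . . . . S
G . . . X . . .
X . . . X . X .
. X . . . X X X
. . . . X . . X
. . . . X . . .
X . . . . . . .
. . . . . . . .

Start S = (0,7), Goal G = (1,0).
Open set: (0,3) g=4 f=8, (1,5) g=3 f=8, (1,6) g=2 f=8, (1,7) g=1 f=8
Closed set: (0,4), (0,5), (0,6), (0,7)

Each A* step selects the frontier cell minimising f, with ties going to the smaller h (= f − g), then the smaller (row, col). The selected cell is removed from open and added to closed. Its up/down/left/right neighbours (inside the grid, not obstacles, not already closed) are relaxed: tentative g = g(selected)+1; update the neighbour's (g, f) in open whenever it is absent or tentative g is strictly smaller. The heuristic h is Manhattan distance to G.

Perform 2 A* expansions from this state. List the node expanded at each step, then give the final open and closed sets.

order=[(0,3) → (0,2)]; open=[(0,1) g=6 f=8, (1,2) g=6 f=8, (1,3) g=5 f=8, (1,5) g=3 f=8, (1,6) g=2 f=8, (1,7) g=1 f=8]; closed=[(0,2), (0,3), (0,4), (0,5), (0,6), (0,7)]

step 1: expand (0,3) (f=8, h=4) → closed; open now [(0,2) g=5 f=8, (1,3) g=5 f=8, (1,5) g=3 f=8, (1,6) g=2 f=8, (1,7) g=1 f=8]
step 2: expand (0,2) (f=8, h=3) → closed; open now [(0,1) g=6 f=8, (1,2) g=6 f=8, (1,3) g=5 f=8, (1,5) g=3 f=8, (1,6) g=2 f=8, (1,7) g=1 f=8]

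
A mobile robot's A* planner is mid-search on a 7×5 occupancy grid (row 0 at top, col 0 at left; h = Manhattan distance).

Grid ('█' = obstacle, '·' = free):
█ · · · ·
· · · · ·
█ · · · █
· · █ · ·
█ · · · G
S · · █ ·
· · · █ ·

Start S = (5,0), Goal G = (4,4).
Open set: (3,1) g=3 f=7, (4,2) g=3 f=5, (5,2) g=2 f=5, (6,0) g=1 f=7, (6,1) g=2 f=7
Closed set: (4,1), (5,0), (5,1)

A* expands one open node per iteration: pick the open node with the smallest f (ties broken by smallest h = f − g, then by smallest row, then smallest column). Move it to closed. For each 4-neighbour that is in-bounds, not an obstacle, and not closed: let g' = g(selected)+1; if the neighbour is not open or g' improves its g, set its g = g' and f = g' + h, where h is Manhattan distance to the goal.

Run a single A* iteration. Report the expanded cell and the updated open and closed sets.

expanded=(4,2); open=[(3,1) g=3 f=7, (4,3) g=4 f=5, (5,2) g=2 f=5, (6,0) g=1 f=7, (6,1) g=2 f=7]; closed=[(4,1), (4,2), (5,0), (5,1)]

step 1: expand (4,2) (f=5, h=2) → closed; open now [(3,1) g=3 f=7, (4,3) g=4 f=5, (5,2) g=2 f=5, (6,0) g=1 f=7, (6,1) g=2 f=7]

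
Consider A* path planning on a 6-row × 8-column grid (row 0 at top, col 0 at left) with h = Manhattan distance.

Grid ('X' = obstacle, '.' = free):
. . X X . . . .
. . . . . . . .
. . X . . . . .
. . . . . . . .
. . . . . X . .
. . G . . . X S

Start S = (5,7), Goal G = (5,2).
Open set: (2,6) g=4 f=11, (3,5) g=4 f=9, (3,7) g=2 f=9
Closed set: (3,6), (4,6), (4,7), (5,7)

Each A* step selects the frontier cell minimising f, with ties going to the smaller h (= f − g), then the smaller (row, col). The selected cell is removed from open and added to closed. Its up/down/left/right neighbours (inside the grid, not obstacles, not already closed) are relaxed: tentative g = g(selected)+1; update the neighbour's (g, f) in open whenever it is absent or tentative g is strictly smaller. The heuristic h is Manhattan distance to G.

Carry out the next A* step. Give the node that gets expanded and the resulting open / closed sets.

expanded=(3,5); open=[(2,5) g=5 f=11, (2,6) g=4 f=11, (3,4) g=5 f=9, (3,7) g=2 f=9]; closed=[(3,5), (3,6), (4,6), (4,7), (5,7)]

step 1: expand (3,5) (f=9, h=5) → closed; open now [(2,5) g=5 f=11, (2,6) g=4 f=11, (3,4) g=5 f=9, (3,7) g=2 f=9]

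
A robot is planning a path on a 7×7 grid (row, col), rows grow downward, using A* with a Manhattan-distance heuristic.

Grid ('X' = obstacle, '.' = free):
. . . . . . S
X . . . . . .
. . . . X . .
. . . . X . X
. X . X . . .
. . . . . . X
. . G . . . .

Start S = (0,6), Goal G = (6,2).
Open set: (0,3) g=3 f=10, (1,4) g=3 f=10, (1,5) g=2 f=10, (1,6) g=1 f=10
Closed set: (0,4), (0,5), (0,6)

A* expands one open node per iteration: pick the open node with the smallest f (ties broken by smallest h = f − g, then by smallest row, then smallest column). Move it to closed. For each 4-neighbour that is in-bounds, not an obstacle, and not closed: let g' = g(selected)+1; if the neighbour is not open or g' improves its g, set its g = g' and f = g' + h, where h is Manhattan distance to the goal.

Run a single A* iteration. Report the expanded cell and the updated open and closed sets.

expanded=(0,3); open=[(0,2) g=4 f=10, (1,3) g=4 f=10, (1,4) g=3 f=10, (1,5) g=2 f=10, (1,6) g=1 f=10]; closed=[(0,3), (0,4), (0,5), (0,6)]

step 1: expand (0,3) (f=10, h=7) → closed; open now [(0,2) g=4 f=10, (1,3) g=4 f=10, (1,4) g=3 f=10, (1,5) g=2 f=10, (1,6) g=1 f=10]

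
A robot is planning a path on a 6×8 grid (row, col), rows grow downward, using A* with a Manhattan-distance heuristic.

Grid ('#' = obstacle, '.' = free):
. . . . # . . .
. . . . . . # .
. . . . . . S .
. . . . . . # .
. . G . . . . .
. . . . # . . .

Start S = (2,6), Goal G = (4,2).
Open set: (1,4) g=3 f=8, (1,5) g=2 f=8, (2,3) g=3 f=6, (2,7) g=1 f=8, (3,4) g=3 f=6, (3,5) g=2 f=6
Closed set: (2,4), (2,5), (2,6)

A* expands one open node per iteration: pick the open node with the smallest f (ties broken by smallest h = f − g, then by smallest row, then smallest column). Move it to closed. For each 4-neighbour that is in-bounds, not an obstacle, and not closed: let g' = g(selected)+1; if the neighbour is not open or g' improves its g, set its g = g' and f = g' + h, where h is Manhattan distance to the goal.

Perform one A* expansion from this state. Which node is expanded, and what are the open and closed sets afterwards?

step 1: expand (2,3) (f=6, h=3) → closed; open now [(1,3) g=4 f=8, (1,4) g=3 f=8, (1,5) g=2 f=8, (2,2) g=4 f=6, (2,7) g=1 f=8, (3,3) g=4 f=6, (3,4) g=3 f=6, (3,5) g=2 f=6]

expanded=(2,3); open=[(1,3) g=4 f=8, (1,4) g=3 f=8, (1,5) g=2 f=8, (2,2) g=4 f=6, (2,7) g=1 f=8, (3,3) g=4 f=6, (3,4) g=3 f=6, (3,5) g=2 f=6]; closed=[(2,3), (2,4), (2,5), (2,6)]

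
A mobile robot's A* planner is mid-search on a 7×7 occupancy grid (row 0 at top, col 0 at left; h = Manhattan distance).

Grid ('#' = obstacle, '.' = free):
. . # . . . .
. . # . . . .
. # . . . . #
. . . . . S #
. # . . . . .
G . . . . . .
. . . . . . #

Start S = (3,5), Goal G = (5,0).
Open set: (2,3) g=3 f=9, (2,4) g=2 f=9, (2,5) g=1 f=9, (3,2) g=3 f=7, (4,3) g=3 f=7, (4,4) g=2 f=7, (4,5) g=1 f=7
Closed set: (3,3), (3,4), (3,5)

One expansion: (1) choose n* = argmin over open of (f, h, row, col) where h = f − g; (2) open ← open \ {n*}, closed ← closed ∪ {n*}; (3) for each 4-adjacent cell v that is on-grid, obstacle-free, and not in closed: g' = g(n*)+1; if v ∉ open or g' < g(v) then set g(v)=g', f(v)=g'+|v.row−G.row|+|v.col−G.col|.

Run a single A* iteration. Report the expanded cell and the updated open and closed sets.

expanded=(3,2); open=[(2,2) g=4 f=9, (2,3) g=3 f=9, (2,4) g=2 f=9, (2,5) g=1 f=9, (3,1) g=4 f=7, (4,2) g=4 f=7, (4,3) g=3 f=7, (4,4) g=2 f=7, (4,5) g=1 f=7]; closed=[(3,2), (3,3), (3,4), (3,5)]

step 1: expand (3,2) (f=7, h=4) → closed; open now [(2,2) g=4 f=9, (2,3) g=3 f=9, (2,4) g=2 f=9, (2,5) g=1 f=9, (3,1) g=4 f=7, (4,2) g=4 f=7, (4,3) g=3 f=7, (4,4) g=2 f=7, (4,5) g=1 f=7]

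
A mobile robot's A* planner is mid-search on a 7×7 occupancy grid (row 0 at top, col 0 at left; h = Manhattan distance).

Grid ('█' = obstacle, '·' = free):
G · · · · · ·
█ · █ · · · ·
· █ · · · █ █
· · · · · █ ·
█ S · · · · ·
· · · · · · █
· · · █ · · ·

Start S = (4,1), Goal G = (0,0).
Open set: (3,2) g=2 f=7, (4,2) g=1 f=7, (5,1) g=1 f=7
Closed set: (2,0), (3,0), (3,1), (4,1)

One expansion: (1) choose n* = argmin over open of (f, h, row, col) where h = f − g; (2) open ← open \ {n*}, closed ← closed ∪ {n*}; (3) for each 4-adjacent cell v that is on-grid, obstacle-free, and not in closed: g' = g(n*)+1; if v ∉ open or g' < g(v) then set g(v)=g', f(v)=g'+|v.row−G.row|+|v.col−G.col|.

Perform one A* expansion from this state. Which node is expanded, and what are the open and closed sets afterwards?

step 1: expand (3,2) (f=7, h=5) → closed; open now [(2,2) g=3 f=7, (3,3) g=3 f=9, (4,2) g=1 f=7, (5,1) g=1 f=7]

expanded=(3,2); open=[(2,2) g=3 f=7, (3,3) g=3 f=9, (4,2) g=1 f=7, (5,1) g=1 f=7]; closed=[(2,0), (3,0), (3,1), (3,2), (4,1)]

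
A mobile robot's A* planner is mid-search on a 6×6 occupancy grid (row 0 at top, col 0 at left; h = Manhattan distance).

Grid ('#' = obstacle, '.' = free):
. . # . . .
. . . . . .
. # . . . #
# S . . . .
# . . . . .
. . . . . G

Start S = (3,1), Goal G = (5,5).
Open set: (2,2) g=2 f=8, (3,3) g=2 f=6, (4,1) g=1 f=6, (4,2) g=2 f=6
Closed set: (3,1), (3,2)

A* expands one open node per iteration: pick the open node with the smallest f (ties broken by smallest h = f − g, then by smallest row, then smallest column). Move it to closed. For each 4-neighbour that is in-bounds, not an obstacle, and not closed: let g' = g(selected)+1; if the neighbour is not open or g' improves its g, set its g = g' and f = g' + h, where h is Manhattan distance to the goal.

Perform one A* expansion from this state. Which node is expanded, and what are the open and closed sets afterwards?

expanded=(3,3); open=[(2,2) g=2 f=8, (2,3) g=3 f=8, (3,4) g=3 f=6, (4,1) g=1 f=6, (4,2) g=2 f=6, (4,3) g=3 f=6]; closed=[(3,1), (3,2), (3,3)]

step 1: expand (3,3) (f=6, h=4) → closed; open now [(2,2) g=2 f=8, (2,3) g=3 f=8, (3,4) g=3 f=6, (4,1) g=1 f=6, (4,2) g=2 f=6, (4,3) g=3 f=6]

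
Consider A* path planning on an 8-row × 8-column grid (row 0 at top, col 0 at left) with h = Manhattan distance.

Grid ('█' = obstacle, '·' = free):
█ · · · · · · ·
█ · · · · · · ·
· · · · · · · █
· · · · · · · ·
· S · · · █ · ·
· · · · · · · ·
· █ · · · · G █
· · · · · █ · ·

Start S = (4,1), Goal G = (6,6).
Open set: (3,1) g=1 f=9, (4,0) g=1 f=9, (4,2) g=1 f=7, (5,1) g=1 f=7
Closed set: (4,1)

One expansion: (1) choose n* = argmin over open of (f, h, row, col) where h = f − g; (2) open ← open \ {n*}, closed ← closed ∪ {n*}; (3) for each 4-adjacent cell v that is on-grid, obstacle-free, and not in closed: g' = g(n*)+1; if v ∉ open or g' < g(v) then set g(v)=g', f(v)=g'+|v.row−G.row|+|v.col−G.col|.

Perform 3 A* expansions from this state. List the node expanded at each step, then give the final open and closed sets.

order=[(4,2) → (4,3) → (4,4)]; open=[(3,1) g=1 f=9, (3,2) g=2 f=9, (3,3) g=3 f=9, (3,4) g=4 f=9, (4,0) g=1 f=9, (5,1) g=1 f=7, (5,2) g=2 f=7, (5,3) g=3 f=7, (5,4) g=4 f=7]; closed=[(4,1), (4,2), (4,3), (4,4)]

step 1: expand (4,2) (f=7, h=6) → closed; open now [(3,1) g=1 f=9, (3,2) g=2 f=9, (4,0) g=1 f=9, (4,3) g=2 f=7, (5,1) g=1 f=7, (5,2) g=2 f=7]
step 2: expand (4,3) (f=7, h=5) → closed; open now [(3,1) g=1 f=9, (3,2) g=2 f=9, (3,3) g=3 f=9, (4,0) g=1 f=9, (4,4) g=3 f=7, (5,1) g=1 f=7, (5,2) g=2 f=7, (5,3) g=3 f=7]
step 3: expand (4,4) (f=7, h=4) → closed; open now [(3,1) g=1 f=9, (3,2) g=2 f=9, (3,3) g=3 f=9, (3,4) g=4 f=9, (4,0) g=1 f=9, (5,1) g=1 f=7, (5,2) g=2 f=7, (5,3) g=3 f=7, (5,4) g=4 f=7]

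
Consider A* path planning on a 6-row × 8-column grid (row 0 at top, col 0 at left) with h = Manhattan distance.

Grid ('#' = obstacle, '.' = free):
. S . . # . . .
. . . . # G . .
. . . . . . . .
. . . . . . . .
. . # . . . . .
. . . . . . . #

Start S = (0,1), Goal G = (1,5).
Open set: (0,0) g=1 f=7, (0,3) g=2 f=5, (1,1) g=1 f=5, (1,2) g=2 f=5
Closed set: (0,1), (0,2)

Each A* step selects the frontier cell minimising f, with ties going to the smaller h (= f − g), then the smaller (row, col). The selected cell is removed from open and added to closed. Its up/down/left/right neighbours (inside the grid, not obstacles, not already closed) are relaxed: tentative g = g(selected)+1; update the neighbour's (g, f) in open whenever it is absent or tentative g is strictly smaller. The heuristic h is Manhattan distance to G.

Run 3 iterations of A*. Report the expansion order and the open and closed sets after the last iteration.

step 1: expand (0,3) (f=5, h=3) → closed; open now [(0,0) g=1 f=7, (1,1) g=1 f=5, (1,2) g=2 f=5, (1,3) g=3 f=5]
step 2: expand (1,3) (f=5, h=2) → closed; open now [(0,0) g=1 f=7, (1,1) g=1 f=5, (1,2) g=2 f=5, (2,3) g=4 f=7]
step 3: expand (1,2) (f=5, h=3) → closed; open now [(0,0) g=1 f=7, (1,1) g=1 f=5, (2,2) g=3 f=7, (2,3) g=4 f=7]

order=[(0,3) → (1,3) → (1,2)]; open=[(0,0) g=1 f=7, (1,1) g=1 f=5, (2,2) g=3 f=7, (2,3) g=4 f=7]; closed=[(0,1), (0,2), (0,3), (1,2), (1,3)]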